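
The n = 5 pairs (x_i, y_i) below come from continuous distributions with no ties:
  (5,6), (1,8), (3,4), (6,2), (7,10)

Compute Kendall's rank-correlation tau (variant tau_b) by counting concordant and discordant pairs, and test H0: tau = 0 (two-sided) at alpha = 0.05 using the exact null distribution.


Step 1: Enumerate the 10 unordered pairs (i,j) with i<j and classify each by sign(x_j-x_i) * sign(y_j-y_i).
  (1,2):dx=-4,dy=+2->D; (1,3):dx=-2,dy=-2->C; (1,4):dx=+1,dy=-4->D; (1,5):dx=+2,dy=+4->C
  (2,3):dx=+2,dy=-4->D; (2,4):dx=+5,dy=-6->D; (2,5):dx=+6,dy=+2->C; (3,4):dx=+3,dy=-2->D
  (3,5):dx=+4,dy=+6->C; (4,5):dx=+1,dy=+8->C
Step 2: C = 5, D = 5, total pairs = 10.
Step 3: tau = (C - D)/(n(n-1)/2) = (5 - 5)/10 = 0.000000.
Step 4: Exact two-sided p-value (enumerate n! = 120 permutations of y under H0): p = 1.000000.
Step 5: alpha = 0.05. fail to reject H0.

tau_b = 0.0000 (C=5, D=5), p = 1.000000, fail to reject H0.


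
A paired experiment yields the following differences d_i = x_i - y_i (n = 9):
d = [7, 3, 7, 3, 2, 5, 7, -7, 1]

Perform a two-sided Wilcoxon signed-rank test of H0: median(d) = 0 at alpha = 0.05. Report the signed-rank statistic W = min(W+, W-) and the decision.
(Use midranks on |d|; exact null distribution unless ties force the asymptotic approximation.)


Step 1: Drop any zero differences (none here) and take |d_i|.
|d| = [7, 3, 7, 3, 2, 5, 7, 7, 1]
Step 2: Midrank |d_i| (ties get averaged ranks).
ranks: |7|->7.5, |3|->3.5, |7|->7.5, |3|->3.5, |2|->2, |5|->5, |7|->7.5, |7|->7.5, |1|->1
Step 3: Attach original signs; sum ranks with positive sign and with negative sign.
W+ = 7.5 + 3.5 + 7.5 + 3.5 + 2 + 5 + 7.5 + 1 = 37.5
W- = 7.5 = 7.5
(Check: W+ + W- = 45 should equal n(n+1)/2 = 45.)
Step 4: Test statistic W = min(W+, W-) = 7.5.
Step 5: Ties in |d|, so use the tie-corrected normal approximation.
        E[W] = n(n+1)/4 = 9*10/4 = 22.5.
        Tie groups: |d|=3 (t=2), |d|=7 (t=4); sum(t^3 - t) = 66.
        Var[W] = n(n+1)(2n+1)/24 - sum(t^3-t)/48 = 1710/24 - 66/48 = 69.875.
        z = (W - E[W]) / sqrt(Var[W]) = (7.5 - 22.5) / 8.3591 = -1.7944.
        Two-sided p = 2*Phi(z) = 0.072742.
Step 6: alpha = 0.05. fail to reject H0.

W+ = 37.5, W- = 7.5, W = min = 7.5, p = 0.072742, fail to reject H0.


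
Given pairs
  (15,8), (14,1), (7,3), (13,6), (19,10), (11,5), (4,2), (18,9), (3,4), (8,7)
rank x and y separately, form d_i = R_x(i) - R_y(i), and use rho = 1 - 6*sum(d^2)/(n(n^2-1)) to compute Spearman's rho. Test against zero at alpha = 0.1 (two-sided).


Step 1: Rank x and y separately (midranks; no ties here).
rank(x): 15->8, 14->7, 7->3, 13->6, 19->10, 11->5, 4->2, 18->9, 3->1, 8->4
rank(y): 8->8, 1->1, 3->3, 6->6, 10->10, 5->5, 2->2, 9->9, 4->4, 7->7
Step 2: d_i = R_x(i) - R_y(i); compute d_i^2.
  (8-8)^2=0, (7-1)^2=36, (3-3)^2=0, (6-6)^2=0, (10-10)^2=0, (5-5)^2=0, (2-2)^2=0, (9-9)^2=0, (1-4)^2=9, (4-7)^2=9
sum(d^2) = 54.
Step 3: rho = 1 - 6*54 / (10*(10^2 - 1)) = 1 - 324/990 = 0.672727.
Step 4: Under H0, t = rho * sqrt((n-2)/(1-rho^2)) = 2.5717 ~ t(8).
Step 5: Two-sided p-value from the t-distribution with 8 df = 0.033041.
Step 6: alpha = 0.1. reject H0.

rho = 0.6727, p = 0.033041, reject H0 at alpha = 0.1.


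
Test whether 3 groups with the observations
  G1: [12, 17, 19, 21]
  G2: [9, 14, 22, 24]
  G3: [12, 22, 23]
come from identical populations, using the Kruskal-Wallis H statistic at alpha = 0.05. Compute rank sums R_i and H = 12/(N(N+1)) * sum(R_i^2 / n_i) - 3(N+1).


Step 1: Combine all N = 11 observations and assign midranks.
sorted (value, group, rank): (9,G2,1), (12,G1,2.5), (12,G3,2.5), (14,G2,4), (17,G1,5), (19,G1,6), (21,G1,7), (22,G2,8.5), (22,G3,8.5), (23,G3,10), (24,G2,11)
Step 2: Sum ranks within each group.
R_1 = 20.5 (n_1 = 4)
R_2 = 24.5 (n_2 = 4)
R_3 = 21 (n_3 = 3)
Step 3: H = 12/(N(N+1)) * sum(R_i^2/n_i) - 3(N+1)
     = 12/(11*12) * (20.5^2/4 + 24.5^2/4 + 21^2/3) - 3*12
     = 0.090909 * 402.125 - 36
     = 0.556818.
Step 4: Ties present; correction factor C = 1 - 12/(11^3 - 11) = 0.990909. Corrected H = 0.556818 / 0.990909 = 0.561927.
Step 5: Under H0, H ~ chi^2(2); p-value = 0.755056.
Step 6: alpha = 0.05. fail to reject H0.

H = 0.5619, df = 2, p = 0.755056, fail to reject H0.


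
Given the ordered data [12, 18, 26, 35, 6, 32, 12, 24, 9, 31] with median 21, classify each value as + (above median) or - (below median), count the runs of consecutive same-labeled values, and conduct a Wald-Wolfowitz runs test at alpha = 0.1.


Step 1: Compute median = 21; label A = above, B = below.
Labels in order: BBAABABABA  (n_A = 5, n_B = 5)
Step 2: Count runs R = 8.
Step 3: Under H0 (random ordering), E[R] = 2*n_A*n_B/(n_A+n_B) + 1 = 2*5*5/10 + 1 = 6.0000.
        Var[R] = 2*n_A*n_B*(2*n_A*n_B - n_A - n_B) / ((n_A+n_B)^2 * (n_A+n_B-1)) = 2000/900 = 2.2222.
        SD[R] = 1.4907.
Step 4: Continuity-corrected z = (R - 0.5 - E[R]) / SD[R] = (8 - 0.5 - 6.0000) / 1.4907 = 1.0062.
Step 5: Two-sided p-value via normal approximation = 2*(1 - Phi(|z|)) = 0.314305.
Step 6: alpha = 0.1. fail to reject H0.

R = 8, z = 1.0062, p = 0.314305, fail to reject H0.


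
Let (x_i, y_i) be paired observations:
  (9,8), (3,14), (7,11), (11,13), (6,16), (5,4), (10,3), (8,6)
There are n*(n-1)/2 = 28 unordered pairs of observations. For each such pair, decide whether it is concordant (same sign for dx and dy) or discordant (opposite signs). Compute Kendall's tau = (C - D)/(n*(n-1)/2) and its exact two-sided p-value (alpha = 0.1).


Step 1: Enumerate the 28 unordered pairs (i,j) with i<j and classify each by sign(x_j-x_i) * sign(y_j-y_i).
  (1,2):dx=-6,dy=+6->D; (1,3):dx=-2,dy=+3->D; (1,4):dx=+2,dy=+5->C; (1,5):dx=-3,dy=+8->D
  (1,6):dx=-4,dy=-4->C; (1,7):dx=+1,dy=-5->D; (1,8):dx=-1,dy=-2->C; (2,3):dx=+4,dy=-3->D
  (2,4):dx=+8,dy=-1->D; (2,5):dx=+3,dy=+2->C; (2,6):dx=+2,dy=-10->D; (2,7):dx=+7,dy=-11->D
  (2,8):dx=+5,dy=-8->D; (3,4):dx=+4,dy=+2->C; (3,5):dx=-1,dy=+5->D; (3,6):dx=-2,dy=-7->C
  (3,7):dx=+3,dy=-8->D; (3,8):dx=+1,dy=-5->D; (4,5):dx=-5,dy=+3->D; (4,6):dx=-6,dy=-9->C
  (4,7):dx=-1,dy=-10->C; (4,8):dx=-3,dy=-7->C; (5,6):dx=-1,dy=-12->C; (5,7):dx=+4,dy=-13->D
  (5,8):dx=+2,dy=-10->D; (6,7):dx=+5,dy=-1->D; (6,8):dx=+3,dy=+2->C; (7,8):dx=-2,dy=+3->D
Step 2: C = 11, D = 17, total pairs = 28.
Step 3: tau = (C - D)/(n(n-1)/2) = (11 - 17)/28 = -0.214286.
Step 4: Exact two-sided p-value (enumerate n! = 40320 permutations of y under H0): p = 0.548413.
Step 5: alpha = 0.1. fail to reject H0.

tau_b = -0.2143 (C=11, D=17), p = 0.548413, fail to reject H0.


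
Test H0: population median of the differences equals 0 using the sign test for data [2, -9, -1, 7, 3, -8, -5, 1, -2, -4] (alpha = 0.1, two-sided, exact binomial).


Step 1: Discard zero differences. Original n = 10; n_eff = number of nonzero differences = 10.
Nonzero differences (with sign): +2, -9, -1, +7, +3, -8, -5, +1, -2, -4
Step 2: Count signs: positive = 4, negative = 6.
Step 3: Under H0: P(positive) = 0.5, so the number of positives S ~ Bin(10, 0.5).
Step 4: Two-sided exact p-value = sum of Bin(10,0.5) probabilities at or below the observed probability = 0.753906.
Step 5: alpha = 0.1. fail to reject H0.

n_eff = 10, pos = 4, neg = 6, p = 0.753906, fail to reject H0.


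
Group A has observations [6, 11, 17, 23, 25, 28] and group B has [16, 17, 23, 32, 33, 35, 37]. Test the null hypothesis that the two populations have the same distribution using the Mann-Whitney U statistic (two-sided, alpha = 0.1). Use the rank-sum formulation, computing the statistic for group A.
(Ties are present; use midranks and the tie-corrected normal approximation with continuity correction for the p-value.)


Step 1: Combine and sort all 13 observations; assign midranks.
sorted (value, group): (6,X), (11,X), (16,Y), (17,X), (17,Y), (23,X), (23,Y), (25,X), (28,X), (32,Y), (33,Y), (35,Y), (37,Y)
ranks: 6->1, 11->2, 16->3, 17->4.5, 17->4.5, 23->6.5, 23->6.5, 25->8, 28->9, 32->10, 33->11, 35->12, 37->13
Step 2: Rank sum for X: R1 = 1 + 2 + 4.5 + 6.5 + 8 + 9 = 31.
Step 3: U_X = R1 - n1(n1+1)/2 = 31 - 6*7/2 = 31 - 21 = 10.
       U_Y = n1*n2 - U_X = 42 - 10 = 32.
Step 4: Ties are present, so use the tie-corrected normal approximation (with continuity correction) for the p-value.
Step 5: p-value = 0.132546; compare to alpha = 0.1. fail to reject H0.

U_X = 10, p = 0.132546, fail to reject H0 at alpha = 0.1.


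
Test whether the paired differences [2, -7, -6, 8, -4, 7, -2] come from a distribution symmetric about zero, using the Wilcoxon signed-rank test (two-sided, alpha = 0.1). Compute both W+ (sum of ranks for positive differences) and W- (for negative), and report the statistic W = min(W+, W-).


Step 1: Drop any zero differences (none here) and take |d_i|.
|d| = [2, 7, 6, 8, 4, 7, 2]
Step 2: Midrank |d_i| (ties get averaged ranks).
ranks: |2|->1.5, |7|->5.5, |6|->4, |8|->7, |4|->3, |7|->5.5, |2|->1.5
Step 3: Attach original signs; sum ranks with positive sign and with negative sign.
W+ = 1.5 + 7 + 5.5 = 14
W- = 5.5 + 4 + 3 + 1.5 = 14
(Check: W+ + W- = 28 should equal n(n+1)/2 = 28.)
Step 4: Test statistic W = min(W+, W-) = 14.
Step 5: Ties in |d|, so use the tie-corrected normal approximation.
        E[W] = n(n+1)/4 = 7*8/4 = 14.
        Tie groups: |d|=2 (t=2), |d|=7 (t=2); sum(t^3 - t) = 12.
        Var[W] = n(n+1)(2n+1)/24 - sum(t^3-t)/48 = 840/24 - 12/48 = 34.75.
        z = (W - E[W]) / sqrt(Var[W]) = (14 - 14) / 5.8949 = 0.0000.
        Two-sided p = 2*Phi(z) = 1.000000.
Step 6: alpha = 0.1. fail to reject H0.

W+ = 14, W- = 14, W = min = 14, p = 1.000000, fail to reject H0.


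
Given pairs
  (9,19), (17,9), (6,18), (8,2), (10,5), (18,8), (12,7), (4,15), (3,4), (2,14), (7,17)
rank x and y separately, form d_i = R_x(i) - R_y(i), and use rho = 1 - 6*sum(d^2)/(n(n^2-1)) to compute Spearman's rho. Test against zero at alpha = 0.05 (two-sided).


Step 1: Rank x and y separately (midranks; no ties here).
rank(x): 9->7, 17->10, 6->4, 8->6, 10->8, 18->11, 12->9, 4->3, 3->2, 2->1, 7->5
rank(y): 19->11, 9->6, 18->10, 2->1, 5->3, 8->5, 7->4, 15->8, 4->2, 14->7, 17->9
Step 2: d_i = R_x(i) - R_y(i); compute d_i^2.
  (7-11)^2=16, (10-6)^2=16, (4-10)^2=36, (6-1)^2=25, (8-3)^2=25, (11-5)^2=36, (9-4)^2=25, (3-8)^2=25, (2-2)^2=0, (1-7)^2=36, (5-9)^2=16
sum(d^2) = 256.
Step 3: rho = 1 - 6*256 / (11*(11^2 - 1)) = 1 - 1536/1320 = -0.163636.
Step 4: Under H0, t = rho * sqrt((n-2)/(1-rho^2)) = -0.4976 ~ t(9).
Step 5: Two-sided p-value from the t-distribution with 9 df = 0.630685.
Step 6: alpha = 0.05. fail to reject H0.

rho = -0.1636, p = 0.630685, fail to reject H0 at alpha = 0.05.


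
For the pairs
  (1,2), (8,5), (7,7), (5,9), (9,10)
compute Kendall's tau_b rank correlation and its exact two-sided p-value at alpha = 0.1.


Step 1: Enumerate the 10 unordered pairs (i,j) with i<j and classify each by sign(x_j-x_i) * sign(y_j-y_i).
  (1,2):dx=+7,dy=+3->C; (1,3):dx=+6,dy=+5->C; (1,4):dx=+4,dy=+7->C; (1,5):dx=+8,dy=+8->C
  (2,3):dx=-1,dy=+2->D; (2,4):dx=-3,dy=+4->D; (2,5):dx=+1,dy=+5->C; (3,4):dx=-2,dy=+2->D
  (3,5):dx=+2,dy=+3->C; (4,5):dx=+4,dy=+1->C
Step 2: C = 7, D = 3, total pairs = 10.
Step 3: tau = (C - D)/(n(n-1)/2) = (7 - 3)/10 = 0.400000.
Step 4: Exact two-sided p-value (enumerate n! = 120 permutations of y under H0): p = 0.483333.
Step 5: alpha = 0.1. fail to reject H0.

tau_b = 0.4000 (C=7, D=3), p = 0.483333, fail to reject H0.


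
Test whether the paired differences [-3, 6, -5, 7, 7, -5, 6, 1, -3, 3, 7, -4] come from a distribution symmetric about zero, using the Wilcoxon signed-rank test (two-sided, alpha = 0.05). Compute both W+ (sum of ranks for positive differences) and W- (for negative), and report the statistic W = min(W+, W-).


Step 1: Drop any zero differences (none here) and take |d_i|.
|d| = [3, 6, 5, 7, 7, 5, 6, 1, 3, 3, 7, 4]
Step 2: Midrank |d_i| (ties get averaged ranks).
ranks: |3|->3, |6|->8.5, |5|->6.5, |7|->11, |7|->11, |5|->6.5, |6|->8.5, |1|->1, |3|->3, |3|->3, |7|->11, |4|->5
Step 3: Attach original signs; sum ranks with positive sign and with negative sign.
W+ = 8.5 + 11 + 11 + 8.5 + 1 + 3 + 11 = 54
W- = 3 + 6.5 + 6.5 + 3 + 5 = 24
(Check: W+ + W- = 78 should equal n(n+1)/2 = 78.)
Step 4: Test statistic W = min(W+, W-) = 24.
Step 5: Ties in |d|, so use the tie-corrected normal approximation.
        E[W] = n(n+1)/4 = 12*13/4 = 39.
        Tie groups: |d|=3 (t=3), |d|=5 (t=2), |d|=6 (t=2), |d|=7 (t=3); sum(t^3 - t) = 60.
        Var[W] = n(n+1)(2n+1)/24 - sum(t^3-t)/48 = 3900/24 - 60/48 = 161.25.
        z = (W - E[W]) / sqrt(Var[W]) = (24 - 39) / 12.6984 = -1.1812.
        Two-sided p = 2*Phi(z) = 0.237504.
Step 6: alpha = 0.05. fail to reject H0.

W+ = 54, W- = 24, W = min = 24, p = 0.237504, fail to reject H0.


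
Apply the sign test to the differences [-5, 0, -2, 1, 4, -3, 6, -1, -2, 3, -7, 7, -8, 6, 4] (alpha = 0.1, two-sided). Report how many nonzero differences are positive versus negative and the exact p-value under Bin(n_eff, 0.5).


Step 1: Discard zero differences. Original n = 15; n_eff = number of nonzero differences = 14.
Nonzero differences (with sign): -5, -2, +1, +4, -3, +6, -1, -2, +3, -7, +7, -8, +6, +4
Step 2: Count signs: positive = 7, negative = 7.
Step 3: Under H0: P(positive) = 0.5, so the number of positives S ~ Bin(14, 0.5).
Step 4: Two-sided exact p-value = sum of Bin(14,0.5) probabilities at or below the observed probability = 1.000000.
Step 5: alpha = 0.1. fail to reject H0.

n_eff = 14, pos = 7, neg = 7, p = 1.000000, fail to reject H0.


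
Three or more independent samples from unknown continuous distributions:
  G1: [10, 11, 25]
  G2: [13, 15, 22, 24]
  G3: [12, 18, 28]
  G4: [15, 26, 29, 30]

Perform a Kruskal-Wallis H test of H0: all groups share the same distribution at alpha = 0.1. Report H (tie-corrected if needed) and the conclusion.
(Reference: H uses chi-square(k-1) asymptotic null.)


Step 1: Combine all N = 14 observations and assign midranks.
sorted (value, group, rank): (10,G1,1), (11,G1,2), (12,G3,3), (13,G2,4), (15,G2,5.5), (15,G4,5.5), (18,G3,7), (22,G2,8), (24,G2,9), (25,G1,10), (26,G4,11), (28,G3,12), (29,G4,13), (30,G4,14)
Step 2: Sum ranks within each group.
R_1 = 13 (n_1 = 3)
R_2 = 26.5 (n_2 = 4)
R_3 = 22 (n_3 = 3)
R_4 = 43.5 (n_4 = 4)
Step 3: H = 12/(N(N+1)) * sum(R_i^2/n_i) - 3(N+1)
     = 12/(14*15) * (13^2/3 + 26.5^2/4 + 22^2/3 + 43.5^2/4) - 3*15
     = 0.057143 * 866.292 - 45
     = 4.502381.
Step 4: Ties present; correction factor C = 1 - 6/(14^3 - 14) = 0.997802. Corrected H = 4.502381 / 0.997802 = 4.512298.
Step 5: Under H0, H ~ chi^2(3); p-value = 0.211196.
Step 6: alpha = 0.1. fail to reject H0.

H = 4.5123, df = 3, p = 0.211196, fail to reject H0.


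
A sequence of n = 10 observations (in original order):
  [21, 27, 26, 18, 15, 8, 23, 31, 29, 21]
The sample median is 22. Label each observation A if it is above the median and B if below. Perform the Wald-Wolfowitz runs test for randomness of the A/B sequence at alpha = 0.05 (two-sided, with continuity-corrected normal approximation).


Step 1: Compute median = 22; label A = above, B = below.
Labels in order: BAABBBAAAB  (n_A = 5, n_B = 5)
Step 2: Count runs R = 5.
Step 3: Under H0 (random ordering), E[R] = 2*n_A*n_B/(n_A+n_B) + 1 = 2*5*5/10 + 1 = 6.0000.
        Var[R] = 2*n_A*n_B*(2*n_A*n_B - n_A - n_B) / ((n_A+n_B)^2 * (n_A+n_B-1)) = 2000/900 = 2.2222.
        SD[R] = 1.4907.
Step 4: Continuity-corrected z = (R + 0.5 - E[R]) / SD[R] = (5 + 0.5 - 6.0000) / 1.4907 = -0.3354.
Step 5: Two-sided p-value via normal approximation = 2*(1 - Phi(|z|)) = 0.737316.
Step 6: alpha = 0.05. fail to reject H0.

R = 5, z = -0.3354, p = 0.737316, fail to reject H0.


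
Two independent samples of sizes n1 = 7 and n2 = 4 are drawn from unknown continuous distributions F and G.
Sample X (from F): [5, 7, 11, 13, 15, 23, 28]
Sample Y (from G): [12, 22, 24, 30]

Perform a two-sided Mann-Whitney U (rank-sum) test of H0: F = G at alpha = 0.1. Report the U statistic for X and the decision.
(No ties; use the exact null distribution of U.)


Step 1: Combine and sort all 11 observations; assign midranks.
sorted (value, group): (5,X), (7,X), (11,X), (12,Y), (13,X), (15,X), (22,Y), (23,X), (24,Y), (28,X), (30,Y)
ranks: 5->1, 7->2, 11->3, 12->4, 13->5, 15->6, 22->7, 23->8, 24->9, 28->10, 30->11
Step 2: Rank sum for X: R1 = 1 + 2 + 3 + 5 + 6 + 8 + 10 = 35.
Step 3: U_X = R1 - n1(n1+1)/2 = 35 - 7*8/2 = 35 - 28 = 7.
       U_Y = n1*n2 - U_X = 28 - 7 = 21.
Step 4: No ties, so the exact null distribution of U (based on enumerating the C(11,7) = 330 equally likely rank assignments) gives the two-sided p-value.
Step 5: p-value = 0.230303; compare to alpha = 0.1. fail to reject H0.

U_X = 7, p = 0.230303, fail to reject H0 at alpha = 0.1.


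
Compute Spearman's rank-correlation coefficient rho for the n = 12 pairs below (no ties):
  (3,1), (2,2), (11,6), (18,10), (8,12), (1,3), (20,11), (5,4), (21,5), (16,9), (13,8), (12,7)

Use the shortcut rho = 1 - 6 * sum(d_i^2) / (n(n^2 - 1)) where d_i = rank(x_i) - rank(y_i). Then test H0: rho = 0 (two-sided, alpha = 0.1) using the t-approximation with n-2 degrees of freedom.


Step 1: Rank x and y separately (midranks; no ties here).
rank(x): 3->3, 2->2, 11->6, 18->10, 8->5, 1->1, 20->11, 5->4, 21->12, 16->9, 13->8, 12->7
rank(y): 1->1, 2->2, 6->6, 10->10, 12->12, 3->3, 11->11, 4->4, 5->5, 9->9, 8->8, 7->7
Step 2: d_i = R_x(i) - R_y(i); compute d_i^2.
  (3-1)^2=4, (2-2)^2=0, (6-6)^2=0, (10-10)^2=0, (5-12)^2=49, (1-3)^2=4, (11-11)^2=0, (4-4)^2=0, (12-5)^2=49, (9-9)^2=0, (8-8)^2=0, (7-7)^2=0
sum(d^2) = 106.
Step 3: rho = 1 - 6*106 / (12*(12^2 - 1)) = 1 - 636/1716 = 0.629371.
Step 4: Under H0, t = rho * sqrt((n-2)/(1-rho^2)) = 2.5611 ~ t(10).
Step 5: Two-sided p-value from the t-distribution with 10 df = 0.028320.
Step 6: alpha = 0.1. reject H0.

rho = 0.6294, p = 0.028320, reject H0 at alpha = 0.1.


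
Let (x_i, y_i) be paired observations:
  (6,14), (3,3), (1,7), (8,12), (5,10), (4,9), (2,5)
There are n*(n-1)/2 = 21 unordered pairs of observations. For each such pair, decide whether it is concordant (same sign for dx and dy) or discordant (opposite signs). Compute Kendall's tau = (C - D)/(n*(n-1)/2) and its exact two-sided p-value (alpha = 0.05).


Step 1: Enumerate the 21 unordered pairs (i,j) with i<j and classify each by sign(x_j-x_i) * sign(y_j-y_i).
  (1,2):dx=-3,dy=-11->C; (1,3):dx=-5,dy=-7->C; (1,4):dx=+2,dy=-2->D; (1,5):dx=-1,dy=-4->C
  (1,6):dx=-2,dy=-5->C; (1,7):dx=-4,dy=-9->C; (2,3):dx=-2,dy=+4->D; (2,4):dx=+5,dy=+9->C
  (2,5):dx=+2,dy=+7->C; (2,6):dx=+1,dy=+6->C; (2,7):dx=-1,dy=+2->D; (3,4):dx=+7,dy=+5->C
  (3,5):dx=+4,dy=+3->C; (3,6):dx=+3,dy=+2->C; (3,7):dx=+1,dy=-2->D; (4,5):dx=-3,dy=-2->C
  (4,6):dx=-4,dy=-3->C; (4,7):dx=-6,dy=-7->C; (5,6):dx=-1,dy=-1->C; (5,7):dx=-3,dy=-5->C
  (6,7):dx=-2,dy=-4->C
Step 2: C = 17, D = 4, total pairs = 21.
Step 3: tau = (C - D)/(n(n-1)/2) = (17 - 4)/21 = 0.619048.
Step 4: Exact two-sided p-value (enumerate n! = 5040 permutations of y under H0): p = 0.069048.
Step 5: alpha = 0.05. fail to reject H0.

tau_b = 0.6190 (C=17, D=4), p = 0.069048, fail to reject H0.


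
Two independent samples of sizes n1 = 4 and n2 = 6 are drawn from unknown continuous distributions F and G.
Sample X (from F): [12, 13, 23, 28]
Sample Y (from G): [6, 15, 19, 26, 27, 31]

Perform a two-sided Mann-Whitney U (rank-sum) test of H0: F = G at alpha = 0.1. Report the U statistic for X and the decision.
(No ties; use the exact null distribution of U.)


Step 1: Combine and sort all 10 observations; assign midranks.
sorted (value, group): (6,Y), (12,X), (13,X), (15,Y), (19,Y), (23,X), (26,Y), (27,Y), (28,X), (31,Y)
ranks: 6->1, 12->2, 13->3, 15->4, 19->5, 23->6, 26->7, 27->8, 28->9, 31->10
Step 2: Rank sum for X: R1 = 2 + 3 + 6 + 9 = 20.
Step 3: U_X = R1 - n1(n1+1)/2 = 20 - 4*5/2 = 20 - 10 = 10.
       U_Y = n1*n2 - U_X = 24 - 10 = 14.
Step 4: No ties, so the exact null distribution of U (based on enumerating the C(10,4) = 210 equally likely rank assignments) gives the two-sided p-value.
Step 5: p-value = 0.761905; compare to alpha = 0.1. fail to reject H0.

U_X = 10, p = 0.761905, fail to reject H0 at alpha = 0.1.


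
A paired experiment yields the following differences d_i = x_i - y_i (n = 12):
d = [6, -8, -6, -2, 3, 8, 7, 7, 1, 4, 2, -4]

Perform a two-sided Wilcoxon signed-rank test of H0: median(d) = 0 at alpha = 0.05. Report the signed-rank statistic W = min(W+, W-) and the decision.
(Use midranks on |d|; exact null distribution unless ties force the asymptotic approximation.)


Step 1: Drop any zero differences (none here) and take |d_i|.
|d| = [6, 8, 6, 2, 3, 8, 7, 7, 1, 4, 2, 4]
Step 2: Midrank |d_i| (ties get averaged ranks).
ranks: |6|->7.5, |8|->11.5, |6|->7.5, |2|->2.5, |3|->4, |8|->11.5, |7|->9.5, |7|->9.5, |1|->1, |4|->5.5, |2|->2.5, |4|->5.5
Step 3: Attach original signs; sum ranks with positive sign and with negative sign.
W+ = 7.5 + 4 + 11.5 + 9.5 + 9.5 + 1 + 5.5 + 2.5 = 51
W- = 11.5 + 7.5 + 2.5 + 5.5 = 27
(Check: W+ + W- = 78 should equal n(n+1)/2 = 78.)
Step 4: Test statistic W = min(W+, W-) = 27.
Step 5: Ties in |d|, so use the tie-corrected normal approximation.
        E[W] = n(n+1)/4 = 12*13/4 = 39.
        Tie groups: |d|=2 (t=2), |d|=4 (t=2), |d|=6 (t=2), |d|=7 (t=2), |d|=8 (t=2); sum(t^3 - t) = 30.
        Var[W] = n(n+1)(2n+1)/24 - sum(t^3-t)/48 = 3900/24 - 30/48 = 161.875.
        z = (W - E[W]) / sqrt(Var[W]) = (27 - 39) / 12.7230 = -0.9432.
        Two-sided p = 2*Phi(z) = 0.345592.
Step 6: alpha = 0.05. fail to reject H0.

W+ = 51, W- = 27, W = min = 27, p = 0.345592, fail to reject H0.


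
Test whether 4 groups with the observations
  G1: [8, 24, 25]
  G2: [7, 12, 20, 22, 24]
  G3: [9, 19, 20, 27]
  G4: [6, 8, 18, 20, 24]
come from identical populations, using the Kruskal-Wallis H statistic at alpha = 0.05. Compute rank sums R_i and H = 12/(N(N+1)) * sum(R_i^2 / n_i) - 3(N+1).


Step 1: Combine all N = 17 observations and assign midranks.
sorted (value, group, rank): (6,G4,1), (7,G2,2), (8,G1,3.5), (8,G4,3.5), (9,G3,5), (12,G2,6), (18,G4,7), (19,G3,8), (20,G2,10), (20,G3,10), (20,G4,10), (22,G2,12), (24,G1,14), (24,G2,14), (24,G4,14), (25,G1,16), (27,G3,17)
Step 2: Sum ranks within each group.
R_1 = 33.5 (n_1 = 3)
R_2 = 44 (n_2 = 5)
R_3 = 40 (n_3 = 4)
R_4 = 35.5 (n_4 = 5)
Step 3: H = 12/(N(N+1)) * sum(R_i^2/n_i) - 3(N+1)
     = 12/(17*18) * (33.5^2/3 + 44^2/5 + 40^2/4 + 35.5^2/5) - 3*18
     = 0.039216 * 1413.33 - 54
     = 1.424837.
Step 4: Ties present; correction factor C = 1 - 54/(17^3 - 17) = 0.988971. Corrected H = 1.424837 / 0.988971 = 1.440727.
Step 5: Under H0, H ~ chi^2(3); p-value = 0.696016.
Step 6: alpha = 0.05. fail to reject H0.

H = 1.4407, df = 3, p = 0.696016, fail to reject H0.


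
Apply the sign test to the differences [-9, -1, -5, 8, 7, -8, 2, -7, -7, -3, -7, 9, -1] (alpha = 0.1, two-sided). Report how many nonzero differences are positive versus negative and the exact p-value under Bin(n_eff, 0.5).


Step 1: Discard zero differences. Original n = 13; n_eff = number of nonzero differences = 13.
Nonzero differences (with sign): -9, -1, -5, +8, +7, -8, +2, -7, -7, -3, -7, +9, -1
Step 2: Count signs: positive = 4, negative = 9.
Step 3: Under H0: P(positive) = 0.5, so the number of positives S ~ Bin(13, 0.5).
Step 4: Two-sided exact p-value = sum of Bin(13,0.5) probabilities at or below the observed probability = 0.266846.
Step 5: alpha = 0.1. fail to reject H0.

n_eff = 13, pos = 4, neg = 9, p = 0.266846, fail to reject H0.


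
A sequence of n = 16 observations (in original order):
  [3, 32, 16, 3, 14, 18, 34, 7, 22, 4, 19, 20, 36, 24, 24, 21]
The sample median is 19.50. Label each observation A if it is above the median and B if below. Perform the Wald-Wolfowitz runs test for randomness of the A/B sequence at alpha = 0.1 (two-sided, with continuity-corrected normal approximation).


Step 1: Compute median = 19.50; label A = above, B = below.
Labels in order: BABBBBABABBAAAAA  (n_A = 8, n_B = 8)
Step 2: Count runs R = 8.
Step 3: Under H0 (random ordering), E[R] = 2*n_A*n_B/(n_A+n_B) + 1 = 2*8*8/16 + 1 = 9.0000.
        Var[R] = 2*n_A*n_B*(2*n_A*n_B - n_A - n_B) / ((n_A+n_B)^2 * (n_A+n_B-1)) = 14336/3840 = 3.7333.
        SD[R] = 1.9322.
Step 4: Continuity-corrected z = (R + 0.5 - E[R]) / SD[R] = (8 + 0.5 - 9.0000) / 1.9322 = -0.2588.
Step 5: Two-sided p-value via normal approximation = 2*(1 - Phi(|z|)) = 0.795809.
Step 6: alpha = 0.1. fail to reject H0.

R = 8, z = -0.2588, p = 0.795809, fail to reject H0.


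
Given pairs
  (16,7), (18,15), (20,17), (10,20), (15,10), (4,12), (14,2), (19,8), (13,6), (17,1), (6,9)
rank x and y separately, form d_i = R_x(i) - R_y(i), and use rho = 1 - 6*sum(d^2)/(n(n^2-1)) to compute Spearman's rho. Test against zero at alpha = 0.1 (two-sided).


Step 1: Rank x and y separately (midranks; no ties here).
rank(x): 16->7, 18->9, 20->11, 10->3, 15->6, 4->1, 14->5, 19->10, 13->4, 17->8, 6->2
rank(y): 7->4, 15->9, 17->10, 20->11, 10->7, 12->8, 2->2, 8->5, 6->3, 1->1, 9->6
Step 2: d_i = R_x(i) - R_y(i); compute d_i^2.
  (7-4)^2=9, (9-9)^2=0, (11-10)^2=1, (3-11)^2=64, (6-7)^2=1, (1-8)^2=49, (5-2)^2=9, (10-5)^2=25, (4-3)^2=1, (8-1)^2=49, (2-6)^2=16
sum(d^2) = 224.
Step 3: rho = 1 - 6*224 / (11*(11^2 - 1)) = 1 - 1344/1320 = -0.018182.
Step 4: Under H0, t = rho * sqrt((n-2)/(1-rho^2)) = -0.0546 ~ t(9).
Step 5: Two-sided p-value from the t-distribution with 9 df = 0.957685.
Step 6: alpha = 0.1. fail to reject H0.

rho = -0.0182, p = 0.957685, fail to reject H0 at alpha = 0.1.


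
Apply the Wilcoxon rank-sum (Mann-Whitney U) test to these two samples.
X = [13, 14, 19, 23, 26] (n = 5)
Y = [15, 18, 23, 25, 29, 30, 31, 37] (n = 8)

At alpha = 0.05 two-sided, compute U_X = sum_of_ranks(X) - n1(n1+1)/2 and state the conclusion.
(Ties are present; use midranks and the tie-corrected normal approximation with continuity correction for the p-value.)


Step 1: Combine and sort all 13 observations; assign midranks.
sorted (value, group): (13,X), (14,X), (15,Y), (18,Y), (19,X), (23,X), (23,Y), (25,Y), (26,X), (29,Y), (30,Y), (31,Y), (37,Y)
ranks: 13->1, 14->2, 15->3, 18->4, 19->5, 23->6.5, 23->6.5, 25->8, 26->9, 29->10, 30->11, 31->12, 37->13
Step 2: Rank sum for X: R1 = 1 + 2 + 5 + 6.5 + 9 = 23.5.
Step 3: U_X = R1 - n1(n1+1)/2 = 23.5 - 5*6/2 = 23.5 - 15 = 8.5.
       U_Y = n1*n2 - U_X = 40 - 8.5 = 31.5.
Step 4: Ties are present, so use the tie-corrected normal approximation (with continuity correction) for the p-value.
Step 5: p-value = 0.106864; compare to alpha = 0.05. fail to reject H0.

U_X = 8.5, p = 0.106864, fail to reject H0 at alpha = 0.05.


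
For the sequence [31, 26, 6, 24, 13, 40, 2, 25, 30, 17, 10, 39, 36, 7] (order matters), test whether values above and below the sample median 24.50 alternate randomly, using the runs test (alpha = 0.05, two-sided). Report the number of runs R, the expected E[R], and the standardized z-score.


Step 1: Compute median = 24.50; label A = above, B = below.
Labels in order: AABBBABAABBAAB  (n_A = 7, n_B = 7)
Step 2: Count runs R = 8.
Step 3: Under H0 (random ordering), E[R] = 2*n_A*n_B/(n_A+n_B) + 1 = 2*7*7/14 + 1 = 8.0000.
        Var[R] = 2*n_A*n_B*(2*n_A*n_B - n_A - n_B) / ((n_A+n_B)^2 * (n_A+n_B-1)) = 8232/2548 = 3.2308.
        SD[R] = 1.7974.
Step 4: R = E[R], so z = 0 with no continuity correction.
Step 5: Two-sided p-value via normal approximation = 2*(1 - Phi(|z|)) = 1.000000.
Step 6: alpha = 0.05. fail to reject H0.

R = 8, z = 0.0000, p = 1.000000, fail to reject H0.


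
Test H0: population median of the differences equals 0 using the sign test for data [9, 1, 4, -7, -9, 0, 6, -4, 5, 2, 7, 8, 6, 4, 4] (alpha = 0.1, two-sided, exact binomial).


Step 1: Discard zero differences. Original n = 15; n_eff = number of nonzero differences = 14.
Nonzero differences (with sign): +9, +1, +4, -7, -9, +6, -4, +5, +2, +7, +8, +6, +4, +4
Step 2: Count signs: positive = 11, negative = 3.
Step 3: Under H0: P(positive) = 0.5, so the number of positives S ~ Bin(14, 0.5).
Step 4: Two-sided exact p-value = sum of Bin(14,0.5) probabilities at or below the observed probability = 0.057373.
Step 5: alpha = 0.1. reject H0.

n_eff = 14, pos = 11, neg = 3, p = 0.057373, reject H0.


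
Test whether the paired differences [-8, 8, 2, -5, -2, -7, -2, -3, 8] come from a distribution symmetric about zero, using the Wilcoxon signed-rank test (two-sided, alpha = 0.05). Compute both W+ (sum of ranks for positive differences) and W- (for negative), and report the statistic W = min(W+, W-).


Step 1: Drop any zero differences (none here) and take |d_i|.
|d| = [8, 8, 2, 5, 2, 7, 2, 3, 8]
Step 2: Midrank |d_i| (ties get averaged ranks).
ranks: |8|->8, |8|->8, |2|->2, |5|->5, |2|->2, |7|->6, |2|->2, |3|->4, |8|->8
Step 3: Attach original signs; sum ranks with positive sign and with negative sign.
W+ = 8 + 2 + 8 = 18
W- = 8 + 5 + 2 + 6 + 2 + 4 = 27
(Check: W+ + W- = 45 should equal n(n+1)/2 = 45.)
Step 4: Test statistic W = min(W+, W-) = 18.
Step 5: Ties in |d|, so use the tie-corrected normal approximation.
        E[W] = n(n+1)/4 = 9*10/4 = 22.5.
        Tie groups: |d|=2 (t=3), |d|=8 (t=3); sum(t^3 - t) = 48.
        Var[W] = n(n+1)(2n+1)/24 - sum(t^3-t)/48 = 1710/24 - 48/48 = 70.25.
        z = (W - E[W]) / sqrt(Var[W]) = (18 - 22.5) / 8.3815 = -0.5369.
        Two-sided p = 2*Phi(z) = 0.591340.
Step 6: alpha = 0.05. fail to reject H0.

W+ = 18, W- = 27, W = min = 18, p = 0.591340, fail to reject H0.


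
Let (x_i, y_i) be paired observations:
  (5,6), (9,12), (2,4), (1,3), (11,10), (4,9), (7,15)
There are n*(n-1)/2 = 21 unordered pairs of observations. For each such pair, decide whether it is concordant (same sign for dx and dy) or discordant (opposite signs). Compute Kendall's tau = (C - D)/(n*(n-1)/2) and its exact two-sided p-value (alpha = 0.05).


Step 1: Enumerate the 21 unordered pairs (i,j) with i<j and classify each by sign(x_j-x_i) * sign(y_j-y_i).
  (1,2):dx=+4,dy=+6->C; (1,3):dx=-3,dy=-2->C; (1,4):dx=-4,dy=-3->C; (1,5):dx=+6,dy=+4->C
  (1,6):dx=-1,dy=+3->D; (1,7):dx=+2,dy=+9->C; (2,3):dx=-7,dy=-8->C; (2,4):dx=-8,dy=-9->C
  (2,5):dx=+2,dy=-2->D; (2,6):dx=-5,dy=-3->C; (2,7):dx=-2,dy=+3->D; (3,4):dx=-1,dy=-1->C
  (3,5):dx=+9,dy=+6->C; (3,6):dx=+2,dy=+5->C; (3,7):dx=+5,dy=+11->C; (4,5):dx=+10,dy=+7->C
  (4,6):dx=+3,dy=+6->C; (4,7):dx=+6,dy=+12->C; (5,6):dx=-7,dy=-1->C; (5,7):dx=-4,dy=+5->D
  (6,7):dx=+3,dy=+6->C
Step 2: C = 17, D = 4, total pairs = 21.
Step 3: tau = (C - D)/(n(n-1)/2) = (17 - 4)/21 = 0.619048.
Step 4: Exact two-sided p-value (enumerate n! = 5040 permutations of y under H0): p = 0.069048.
Step 5: alpha = 0.05. fail to reject H0.

tau_b = 0.6190 (C=17, D=4), p = 0.069048, fail to reject H0.


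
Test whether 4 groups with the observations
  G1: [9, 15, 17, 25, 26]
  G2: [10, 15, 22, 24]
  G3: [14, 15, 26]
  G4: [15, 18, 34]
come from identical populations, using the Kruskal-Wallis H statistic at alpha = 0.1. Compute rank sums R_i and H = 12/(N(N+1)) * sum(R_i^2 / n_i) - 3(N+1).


Step 1: Combine all N = 15 observations and assign midranks.
sorted (value, group, rank): (9,G1,1), (10,G2,2), (14,G3,3), (15,G1,5.5), (15,G2,5.5), (15,G3,5.5), (15,G4,5.5), (17,G1,8), (18,G4,9), (22,G2,10), (24,G2,11), (25,G1,12), (26,G1,13.5), (26,G3,13.5), (34,G4,15)
Step 2: Sum ranks within each group.
R_1 = 40 (n_1 = 5)
R_2 = 28.5 (n_2 = 4)
R_3 = 22 (n_3 = 3)
R_4 = 29.5 (n_4 = 3)
Step 3: H = 12/(N(N+1)) * sum(R_i^2/n_i) - 3(N+1)
     = 12/(15*16) * (40^2/5 + 28.5^2/4 + 22^2/3 + 29.5^2/3) - 3*16
     = 0.050000 * 974.479 - 48
     = 0.723958.
Step 4: Ties present; correction factor C = 1 - 66/(15^3 - 15) = 0.980357. Corrected H = 0.723958 / 0.980357 = 0.738464.
Step 5: Under H0, H ~ chi^2(3); p-value = 0.864122.
Step 6: alpha = 0.1. fail to reject H0.

H = 0.7385, df = 3, p = 0.864122, fail to reject H0.


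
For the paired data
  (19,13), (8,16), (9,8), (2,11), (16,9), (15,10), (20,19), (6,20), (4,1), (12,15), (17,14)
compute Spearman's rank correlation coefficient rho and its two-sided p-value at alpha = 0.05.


Step 1: Rank x and y separately (midranks; no ties here).
rank(x): 19->10, 8->4, 9->5, 2->1, 16->8, 15->7, 20->11, 6->3, 4->2, 12->6, 17->9
rank(y): 13->6, 16->9, 8->2, 11->5, 9->3, 10->4, 19->10, 20->11, 1->1, 15->8, 14->7
Step 2: d_i = R_x(i) - R_y(i); compute d_i^2.
  (10-6)^2=16, (4-9)^2=25, (5-2)^2=9, (1-5)^2=16, (8-3)^2=25, (7-4)^2=9, (11-10)^2=1, (3-11)^2=64, (2-1)^2=1, (6-8)^2=4, (9-7)^2=4
sum(d^2) = 174.
Step 3: rho = 1 - 6*174 / (11*(11^2 - 1)) = 1 - 1044/1320 = 0.209091.
Step 4: Under H0, t = rho * sqrt((n-2)/(1-rho^2)) = 0.6415 ~ t(9).
Step 5: Two-sided p-value from the t-distribution with 9 df = 0.537221.
Step 6: alpha = 0.05. fail to reject H0.

rho = 0.2091, p = 0.537221, fail to reject H0 at alpha = 0.05.


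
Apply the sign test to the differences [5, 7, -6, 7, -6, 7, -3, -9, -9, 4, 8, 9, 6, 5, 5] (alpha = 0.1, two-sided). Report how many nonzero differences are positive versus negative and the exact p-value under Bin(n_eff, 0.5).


Step 1: Discard zero differences. Original n = 15; n_eff = number of nonzero differences = 15.
Nonzero differences (with sign): +5, +7, -6, +7, -6, +7, -3, -9, -9, +4, +8, +9, +6, +5, +5
Step 2: Count signs: positive = 10, negative = 5.
Step 3: Under H0: P(positive) = 0.5, so the number of positives S ~ Bin(15, 0.5).
Step 4: Two-sided exact p-value = sum of Bin(15,0.5) probabilities at or below the observed probability = 0.301758.
Step 5: alpha = 0.1. fail to reject H0.

n_eff = 15, pos = 10, neg = 5, p = 0.301758, fail to reject H0.


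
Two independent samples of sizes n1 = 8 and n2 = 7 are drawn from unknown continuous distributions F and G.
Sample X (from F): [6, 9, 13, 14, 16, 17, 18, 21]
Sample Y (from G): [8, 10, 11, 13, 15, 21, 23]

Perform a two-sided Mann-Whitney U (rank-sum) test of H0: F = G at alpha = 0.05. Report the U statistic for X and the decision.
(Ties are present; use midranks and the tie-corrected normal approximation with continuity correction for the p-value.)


Step 1: Combine and sort all 15 observations; assign midranks.
sorted (value, group): (6,X), (8,Y), (9,X), (10,Y), (11,Y), (13,X), (13,Y), (14,X), (15,Y), (16,X), (17,X), (18,X), (21,X), (21,Y), (23,Y)
ranks: 6->1, 8->2, 9->3, 10->4, 11->5, 13->6.5, 13->6.5, 14->8, 15->9, 16->10, 17->11, 18->12, 21->13.5, 21->13.5, 23->15
Step 2: Rank sum for X: R1 = 1 + 3 + 6.5 + 8 + 10 + 11 + 12 + 13.5 = 65.
Step 3: U_X = R1 - n1(n1+1)/2 = 65 - 8*9/2 = 65 - 36 = 29.
       U_Y = n1*n2 - U_X = 56 - 29 = 27.
Step 4: Ties are present, so use the tie-corrected normal approximation (with continuity correction) for the p-value.
Step 5: p-value = 0.953775; compare to alpha = 0.05. fail to reject H0.

U_X = 29, p = 0.953775, fail to reject H0 at alpha = 0.05.


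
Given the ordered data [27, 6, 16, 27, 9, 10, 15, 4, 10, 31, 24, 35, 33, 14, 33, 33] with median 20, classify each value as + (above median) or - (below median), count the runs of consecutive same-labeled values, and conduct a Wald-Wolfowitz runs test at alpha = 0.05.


Step 1: Compute median = 20; label A = above, B = below.
Labels in order: ABBABBBBBAAAABAA  (n_A = 8, n_B = 8)
Step 2: Count runs R = 7.
Step 3: Under H0 (random ordering), E[R] = 2*n_A*n_B/(n_A+n_B) + 1 = 2*8*8/16 + 1 = 9.0000.
        Var[R] = 2*n_A*n_B*(2*n_A*n_B - n_A - n_B) / ((n_A+n_B)^2 * (n_A+n_B-1)) = 14336/3840 = 3.7333.
        SD[R] = 1.9322.
Step 4: Continuity-corrected z = (R + 0.5 - E[R]) / SD[R] = (7 + 0.5 - 9.0000) / 1.9322 = -0.7763.
Step 5: Two-sided p-value via normal approximation = 2*(1 - Phi(|z|)) = 0.437558.
Step 6: alpha = 0.05. fail to reject H0.

R = 7, z = -0.7763, p = 0.437558, fail to reject H0.


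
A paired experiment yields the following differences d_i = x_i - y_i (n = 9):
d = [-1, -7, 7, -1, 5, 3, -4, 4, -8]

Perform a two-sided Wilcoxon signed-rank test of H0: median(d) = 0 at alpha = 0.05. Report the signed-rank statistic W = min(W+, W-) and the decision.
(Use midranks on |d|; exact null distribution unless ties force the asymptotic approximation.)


Step 1: Drop any zero differences (none here) and take |d_i|.
|d| = [1, 7, 7, 1, 5, 3, 4, 4, 8]
Step 2: Midrank |d_i| (ties get averaged ranks).
ranks: |1|->1.5, |7|->7.5, |7|->7.5, |1|->1.5, |5|->6, |3|->3, |4|->4.5, |4|->4.5, |8|->9
Step 3: Attach original signs; sum ranks with positive sign and with negative sign.
W+ = 7.5 + 6 + 3 + 4.5 = 21
W- = 1.5 + 7.5 + 1.5 + 4.5 + 9 = 24
(Check: W+ + W- = 45 should equal n(n+1)/2 = 45.)
Step 4: Test statistic W = min(W+, W-) = 21.
Step 5: Ties in |d|, so use the tie-corrected normal approximation.
        E[W] = n(n+1)/4 = 9*10/4 = 22.5.
        Tie groups: |d|=1 (t=2), |d|=4 (t=2), |d|=7 (t=2); sum(t^3 - t) = 18.
        Var[W] = n(n+1)(2n+1)/24 - sum(t^3-t)/48 = 1710/24 - 18/48 = 70.875.
        z = (W - E[W]) / sqrt(Var[W]) = (21 - 22.5) / 8.4187 = -0.1782.
        Two-sided p = 2*Phi(z) = 0.858586.
Step 6: alpha = 0.05. fail to reject H0.

W+ = 21, W- = 24, W = min = 21, p = 0.858586, fail to reject H0.


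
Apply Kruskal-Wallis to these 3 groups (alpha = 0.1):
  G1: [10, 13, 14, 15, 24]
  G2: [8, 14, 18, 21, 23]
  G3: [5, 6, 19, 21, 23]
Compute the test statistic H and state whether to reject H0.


Step 1: Combine all N = 15 observations and assign midranks.
sorted (value, group, rank): (5,G3,1), (6,G3,2), (8,G2,3), (10,G1,4), (13,G1,5), (14,G1,6.5), (14,G2,6.5), (15,G1,8), (18,G2,9), (19,G3,10), (21,G2,11.5), (21,G3,11.5), (23,G2,13.5), (23,G3,13.5), (24,G1,15)
Step 2: Sum ranks within each group.
R_1 = 38.5 (n_1 = 5)
R_2 = 43.5 (n_2 = 5)
R_3 = 38 (n_3 = 5)
Step 3: H = 12/(N(N+1)) * sum(R_i^2/n_i) - 3(N+1)
     = 12/(15*16) * (38.5^2/5 + 43.5^2/5 + 38^2/5) - 3*16
     = 0.050000 * 963.7 - 48
     = 0.185000.
Step 4: Ties present; correction factor C = 1 - 18/(15^3 - 15) = 0.994643. Corrected H = 0.185000 / 0.994643 = 0.185996.
Step 5: Under H0, H ~ chi^2(2); p-value = 0.911195.
Step 6: alpha = 0.1. fail to reject H0.

H = 0.1860, df = 2, p = 0.911195, fail to reject H0.


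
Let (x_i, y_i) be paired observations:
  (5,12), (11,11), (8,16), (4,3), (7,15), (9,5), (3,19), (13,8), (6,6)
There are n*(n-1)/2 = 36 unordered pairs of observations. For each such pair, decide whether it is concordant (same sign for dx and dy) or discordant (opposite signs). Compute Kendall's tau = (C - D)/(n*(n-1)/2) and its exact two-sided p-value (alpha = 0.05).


Step 1: Enumerate the 36 unordered pairs (i,j) with i<j and classify each by sign(x_j-x_i) * sign(y_j-y_i).
  (1,2):dx=+6,dy=-1->D; (1,3):dx=+3,dy=+4->C; (1,4):dx=-1,dy=-9->C; (1,5):dx=+2,dy=+3->C
  (1,6):dx=+4,dy=-7->D; (1,7):dx=-2,dy=+7->D; (1,8):dx=+8,dy=-4->D; (1,9):dx=+1,dy=-6->D
  (2,3):dx=-3,dy=+5->D; (2,4):dx=-7,dy=-8->C; (2,5):dx=-4,dy=+4->D; (2,6):dx=-2,dy=-6->C
  (2,7):dx=-8,dy=+8->D; (2,8):dx=+2,dy=-3->D; (2,9):dx=-5,dy=-5->C; (3,4):dx=-4,dy=-13->C
  (3,5):dx=-1,dy=-1->C; (3,6):dx=+1,dy=-11->D; (3,7):dx=-5,dy=+3->D; (3,8):dx=+5,dy=-8->D
  (3,9):dx=-2,dy=-10->C; (4,5):dx=+3,dy=+12->C; (4,6):dx=+5,dy=+2->C; (4,7):dx=-1,dy=+16->D
  (4,8):dx=+9,dy=+5->C; (4,9):dx=+2,dy=+3->C; (5,6):dx=+2,dy=-10->D; (5,7):dx=-4,dy=+4->D
  (5,8):dx=+6,dy=-7->D; (5,9):dx=-1,dy=-9->C; (6,7):dx=-6,dy=+14->D; (6,8):dx=+4,dy=+3->C
  (6,9):dx=-3,dy=+1->D; (7,8):dx=+10,dy=-11->D; (7,9):dx=+3,dy=-13->D; (8,9):dx=-7,dy=-2->C
Step 2: C = 16, D = 20, total pairs = 36.
Step 3: tau = (C - D)/(n(n-1)/2) = (16 - 20)/36 = -0.111111.
Step 4: Exact two-sided p-value (enumerate n! = 362880 permutations of y under H0): p = 0.761414.
Step 5: alpha = 0.05. fail to reject H0.

tau_b = -0.1111 (C=16, D=20), p = 0.761414, fail to reject H0.


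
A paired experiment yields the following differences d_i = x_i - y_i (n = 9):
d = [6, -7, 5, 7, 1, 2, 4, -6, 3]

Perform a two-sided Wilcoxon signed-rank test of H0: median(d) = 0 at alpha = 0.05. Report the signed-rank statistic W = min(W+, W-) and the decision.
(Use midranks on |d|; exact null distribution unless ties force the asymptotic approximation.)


Step 1: Drop any zero differences (none here) and take |d_i|.
|d| = [6, 7, 5, 7, 1, 2, 4, 6, 3]
Step 2: Midrank |d_i| (ties get averaged ranks).
ranks: |6|->6.5, |7|->8.5, |5|->5, |7|->8.5, |1|->1, |2|->2, |4|->4, |6|->6.5, |3|->3
Step 3: Attach original signs; sum ranks with positive sign and with negative sign.
W+ = 6.5 + 5 + 8.5 + 1 + 2 + 4 + 3 = 30
W- = 8.5 + 6.5 = 15
(Check: W+ + W- = 45 should equal n(n+1)/2 = 45.)
Step 4: Test statistic W = min(W+, W-) = 15.
Step 5: Ties in |d|, so use the tie-corrected normal approximation.
        E[W] = n(n+1)/4 = 9*10/4 = 22.5.
        Tie groups: |d|=6 (t=2), |d|=7 (t=2); sum(t^3 - t) = 12.
        Var[W] = n(n+1)(2n+1)/24 - sum(t^3-t)/48 = 1710/24 - 12/48 = 71.
        z = (W - E[W]) / sqrt(Var[W]) = (15 - 22.5) / 8.4261 = -0.8901.
        Two-sided p = 2*Phi(z) = 0.373420.
Step 6: alpha = 0.05. fail to reject H0.

W+ = 30, W- = 15, W = min = 15, p = 0.373420, fail to reject H0.
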